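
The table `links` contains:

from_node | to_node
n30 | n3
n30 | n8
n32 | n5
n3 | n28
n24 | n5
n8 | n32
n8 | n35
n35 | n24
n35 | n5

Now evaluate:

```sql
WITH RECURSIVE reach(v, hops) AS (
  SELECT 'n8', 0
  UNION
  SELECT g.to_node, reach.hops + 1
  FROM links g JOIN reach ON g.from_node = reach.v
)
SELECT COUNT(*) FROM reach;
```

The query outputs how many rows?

6

Base: (n8, hops=0).
Iteration 1: edges from {n8} -> (n32, hops=1), (n35, hops=1).
Iteration 2: edges from {n32,n35} -> (n24, hops=2), (n5, hops=2). [UNION drops 1 duplicate row(s)]
Iteration 3: edges from {n24,n5} -> (n5, hops=3).
Iteration 4: no outgoing edges from {n5}; recursion stops.
Total rows emitted: 6.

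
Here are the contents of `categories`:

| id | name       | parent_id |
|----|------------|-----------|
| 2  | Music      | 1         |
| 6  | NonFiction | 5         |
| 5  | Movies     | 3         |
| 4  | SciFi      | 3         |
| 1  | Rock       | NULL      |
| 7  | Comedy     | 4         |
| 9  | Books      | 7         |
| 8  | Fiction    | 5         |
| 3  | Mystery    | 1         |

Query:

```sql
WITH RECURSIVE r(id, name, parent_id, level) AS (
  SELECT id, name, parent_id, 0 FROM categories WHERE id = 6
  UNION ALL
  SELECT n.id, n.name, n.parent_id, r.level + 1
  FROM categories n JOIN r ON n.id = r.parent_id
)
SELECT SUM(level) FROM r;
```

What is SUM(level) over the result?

6

Base: id=6 (NonFiction), parent_id=5, level 0.
Iteration 1: join on id=5 -> Movies (id 5, parent_id=3, level 1).
Iteration 2: join on id=3 -> Mystery (id 3, parent_id=1, level 2).
Iteration 3: join on id=1 -> Rock (id 1, parent_id=NULL, level 3).
Iteration 4: parent_id is NULL; no match; recursion stops.
SUM(level) = 0 + 1 + 2 + 3 = 6.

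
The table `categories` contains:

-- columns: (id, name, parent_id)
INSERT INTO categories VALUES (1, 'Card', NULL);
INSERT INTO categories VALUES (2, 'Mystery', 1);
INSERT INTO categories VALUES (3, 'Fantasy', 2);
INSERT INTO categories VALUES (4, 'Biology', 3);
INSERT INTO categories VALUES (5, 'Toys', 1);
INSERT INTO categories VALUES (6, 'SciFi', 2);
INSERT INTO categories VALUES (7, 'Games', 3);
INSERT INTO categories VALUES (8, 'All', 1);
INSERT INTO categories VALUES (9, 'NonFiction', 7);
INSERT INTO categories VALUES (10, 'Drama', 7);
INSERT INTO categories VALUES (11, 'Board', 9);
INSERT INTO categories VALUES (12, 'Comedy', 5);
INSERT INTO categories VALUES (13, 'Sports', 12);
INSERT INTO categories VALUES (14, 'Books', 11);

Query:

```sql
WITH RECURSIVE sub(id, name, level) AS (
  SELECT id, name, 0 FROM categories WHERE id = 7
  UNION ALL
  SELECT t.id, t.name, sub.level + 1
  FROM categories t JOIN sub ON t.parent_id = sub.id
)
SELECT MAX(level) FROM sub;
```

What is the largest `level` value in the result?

3

Base: id=7 (Games) at level 0.
Iteration 1: rows with parent_id in {7} -> NonFiction (id 9, level 1), Drama (id 10, level 1).
Iteration 2: rows with parent_id in {9,10} -> Board (id 11, level 2).
Iteration 3: rows with parent_id in {11} -> Books (id 14, level 3).
Iteration 4: no rows with parent_id in {14}; recursion stops.
level values: 0, 1, 1, 2, 3; the maximum is 3.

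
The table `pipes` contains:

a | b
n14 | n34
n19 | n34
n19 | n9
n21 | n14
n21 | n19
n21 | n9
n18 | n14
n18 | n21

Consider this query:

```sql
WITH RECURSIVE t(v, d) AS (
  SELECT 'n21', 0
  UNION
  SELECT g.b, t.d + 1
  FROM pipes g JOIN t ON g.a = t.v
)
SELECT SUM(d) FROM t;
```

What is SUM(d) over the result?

Base: (n21, d=0).
Iteration 1: edges from {n21} -> (n14, d=1), (n19, d=1), (n9, d=1).
Iteration 2: edges from {n14,n19,n9} -> (n34, d=2), (n9, d=2). [UNION drops 1 duplicate row(s)]
Iteration 3: no outgoing edges from {n34,n9}; recursion stops.
SUM(d) = 0 + 1 + 1 + 1 + 2 + 2 = 7.

7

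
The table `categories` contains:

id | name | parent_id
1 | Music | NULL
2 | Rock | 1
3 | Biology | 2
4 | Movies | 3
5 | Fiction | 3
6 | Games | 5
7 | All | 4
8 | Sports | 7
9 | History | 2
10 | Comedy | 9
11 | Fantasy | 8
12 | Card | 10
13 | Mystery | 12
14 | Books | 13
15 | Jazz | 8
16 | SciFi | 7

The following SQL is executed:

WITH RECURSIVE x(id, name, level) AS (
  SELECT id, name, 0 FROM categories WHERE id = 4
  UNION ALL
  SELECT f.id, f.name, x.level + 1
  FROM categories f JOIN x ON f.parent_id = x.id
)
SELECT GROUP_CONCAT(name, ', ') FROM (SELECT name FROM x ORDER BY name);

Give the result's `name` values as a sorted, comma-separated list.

Base: id=4 (Movies) at level 0.
Iteration 1: rows with parent_id in {4} -> All (id 7, level 1).
Iteration 2: rows with parent_id in {7} -> Sports (id 8, level 2), SciFi (id 16, level 2).
Iteration 3: rows with parent_id in {8,16} -> Fantasy (id 11, level 3), Jazz (id 15, level 3).
Iteration 4: no rows with parent_id in {11,15}; recursion stops.

All, Fantasy, Jazz, Movies, SciFi, Sports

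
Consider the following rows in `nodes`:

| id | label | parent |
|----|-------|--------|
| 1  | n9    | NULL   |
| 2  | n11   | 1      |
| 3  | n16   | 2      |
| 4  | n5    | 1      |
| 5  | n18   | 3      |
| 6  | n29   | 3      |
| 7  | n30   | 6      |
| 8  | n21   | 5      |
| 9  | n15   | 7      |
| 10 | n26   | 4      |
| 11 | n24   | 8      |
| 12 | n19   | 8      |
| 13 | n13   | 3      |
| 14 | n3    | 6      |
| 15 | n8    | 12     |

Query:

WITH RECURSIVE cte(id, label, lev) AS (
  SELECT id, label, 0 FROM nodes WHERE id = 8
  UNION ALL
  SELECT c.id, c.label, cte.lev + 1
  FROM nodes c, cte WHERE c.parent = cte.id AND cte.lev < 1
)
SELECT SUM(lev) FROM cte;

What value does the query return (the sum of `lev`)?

Base: id=8 (n21) at lev 0.
Iteration 1: rows with parent in {8} -> n24 (id 11, lev 1), n19 (id 12, lev 1).
Iteration 2: lev < 1 fails for all current rows; recursion stops.
SUM(lev) = 0 + 1 + 1 = 2.

2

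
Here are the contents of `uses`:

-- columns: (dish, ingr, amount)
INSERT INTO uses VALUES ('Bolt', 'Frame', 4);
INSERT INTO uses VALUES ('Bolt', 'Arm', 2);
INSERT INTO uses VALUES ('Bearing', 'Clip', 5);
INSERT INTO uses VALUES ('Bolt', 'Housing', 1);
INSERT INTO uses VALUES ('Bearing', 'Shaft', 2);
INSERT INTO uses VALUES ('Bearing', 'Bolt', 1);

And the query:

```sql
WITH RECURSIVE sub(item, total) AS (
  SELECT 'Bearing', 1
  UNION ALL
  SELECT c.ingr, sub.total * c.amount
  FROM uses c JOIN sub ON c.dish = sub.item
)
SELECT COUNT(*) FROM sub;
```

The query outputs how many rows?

7

Base: (Bearing, total=1).
Iteration 1: components of {Bearing} -> Bolt = 1*1 = 1, Clip = 1*5 = 5, Shaft = 1*2 = 2.
Iteration 2: components of {Bolt,Clip,Shaft} -> Arm = 1*2 = 2, Frame = 1*4 = 4, Housing = 1*1 = 1.
Iteration 3: no further components; recursion stops.
Total rows emitted: 7.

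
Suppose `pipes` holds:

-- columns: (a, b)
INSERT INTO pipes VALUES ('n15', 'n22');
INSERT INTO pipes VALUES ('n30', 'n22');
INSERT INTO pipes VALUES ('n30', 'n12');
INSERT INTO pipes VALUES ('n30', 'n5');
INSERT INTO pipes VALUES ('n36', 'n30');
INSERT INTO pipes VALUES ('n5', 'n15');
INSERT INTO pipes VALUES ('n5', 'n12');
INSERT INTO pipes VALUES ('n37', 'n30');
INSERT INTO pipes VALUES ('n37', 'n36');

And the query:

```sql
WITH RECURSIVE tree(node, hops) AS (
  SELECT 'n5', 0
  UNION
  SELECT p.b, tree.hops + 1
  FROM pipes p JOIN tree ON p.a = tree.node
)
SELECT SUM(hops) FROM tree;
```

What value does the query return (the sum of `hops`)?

4

Base: (n5, hops=0).
Iteration 1: edges from {n5} -> (n12, hops=1), (n15, hops=1).
Iteration 2: edges from {n12,n15} -> (n22, hops=2).
Iteration 3: no outgoing edges from {n22}; recursion stops.
SUM(hops) = 0 + 1 + 1 + 2 = 4.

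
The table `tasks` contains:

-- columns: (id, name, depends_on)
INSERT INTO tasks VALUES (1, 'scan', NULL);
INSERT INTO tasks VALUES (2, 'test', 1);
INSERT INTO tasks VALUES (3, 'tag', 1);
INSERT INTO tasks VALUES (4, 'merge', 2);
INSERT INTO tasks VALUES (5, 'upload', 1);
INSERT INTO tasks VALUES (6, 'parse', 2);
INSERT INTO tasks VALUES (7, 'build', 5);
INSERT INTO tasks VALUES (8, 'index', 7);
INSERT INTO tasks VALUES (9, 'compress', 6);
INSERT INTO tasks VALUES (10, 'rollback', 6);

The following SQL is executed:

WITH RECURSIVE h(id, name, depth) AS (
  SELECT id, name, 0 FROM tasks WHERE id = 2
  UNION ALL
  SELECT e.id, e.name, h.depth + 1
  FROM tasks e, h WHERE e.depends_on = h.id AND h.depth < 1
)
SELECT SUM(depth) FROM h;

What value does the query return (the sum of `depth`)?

Base: id=2 (test) at depth 0.
Iteration 1: rows with depends_on in {2} -> merge (id 4, depth 1), parse (id 6, depth 1).
Iteration 2: depth < 1 fails for all current rows; recursion stops.
SUM(depth) = 0 + 1 + 1 = 2.

2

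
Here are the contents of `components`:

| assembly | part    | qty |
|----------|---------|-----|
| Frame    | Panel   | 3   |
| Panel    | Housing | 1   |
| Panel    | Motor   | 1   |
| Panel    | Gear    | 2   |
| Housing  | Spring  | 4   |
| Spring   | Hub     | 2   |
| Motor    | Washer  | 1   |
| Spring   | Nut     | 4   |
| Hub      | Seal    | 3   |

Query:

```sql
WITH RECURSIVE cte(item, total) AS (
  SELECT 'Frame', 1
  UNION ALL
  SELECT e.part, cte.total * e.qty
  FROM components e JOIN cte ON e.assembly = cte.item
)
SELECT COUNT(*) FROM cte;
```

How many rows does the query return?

Base: (Frame, total=1).
Iteration 1: components of {Frame} -> Panel = 1*3 = 3.
Iteration 2: components of {Panel} -> Gear = 3*2 = 6, Housing = 3*1 = 3, Motor = 3*1 = 3.
Iteration 3: components of {Gear,Housing,Motor} -> Spring = 3*4 = 12, Washer = 3*1 = 3.
Iteration 4: components of {Spring,Washer} -> Hub = 12*2 = 24, Nut = 12*4 = 48.
Iteration 5: components of {Hub,Nut} -> Seal = 24*3 = 72.
Iteration 6: no further components; recursion stops.
Total rows emitted: 10.

10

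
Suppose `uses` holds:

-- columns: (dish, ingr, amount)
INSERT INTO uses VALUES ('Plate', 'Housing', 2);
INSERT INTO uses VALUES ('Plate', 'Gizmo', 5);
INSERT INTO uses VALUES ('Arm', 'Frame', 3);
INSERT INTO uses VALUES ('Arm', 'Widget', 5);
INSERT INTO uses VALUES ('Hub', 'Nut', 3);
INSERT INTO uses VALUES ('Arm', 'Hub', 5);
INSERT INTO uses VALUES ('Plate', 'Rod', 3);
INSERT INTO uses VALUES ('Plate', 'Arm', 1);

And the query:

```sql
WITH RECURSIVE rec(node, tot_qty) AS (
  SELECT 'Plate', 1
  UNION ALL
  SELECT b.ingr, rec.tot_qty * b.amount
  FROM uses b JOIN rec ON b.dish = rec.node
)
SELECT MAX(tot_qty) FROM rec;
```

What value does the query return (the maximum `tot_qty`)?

Base: (Plate, tot_qty=1).
Iteration 1: components of {Plate} -> Arm = 1*1 = 1, Gizmo = 1*5 = 5, Housing = 1*2 = 2, Rod = 1*3 = 3.
Iteration 2: components of {Arm,Gizmo,Housing,Rod} -> Frame = 1*3 = 3, Hub = 1*5 = 5, Widget = 1*5 = 5.
Iteration 3: components of {Frame,Hub,Widget} -> Nut = 5*3 = 15.
Iteration 4: no further components; recursion stops.
tot_qty values: 1, 2, 1, 3, 5, 5, 5, 3, 15; the maximum is 15.

15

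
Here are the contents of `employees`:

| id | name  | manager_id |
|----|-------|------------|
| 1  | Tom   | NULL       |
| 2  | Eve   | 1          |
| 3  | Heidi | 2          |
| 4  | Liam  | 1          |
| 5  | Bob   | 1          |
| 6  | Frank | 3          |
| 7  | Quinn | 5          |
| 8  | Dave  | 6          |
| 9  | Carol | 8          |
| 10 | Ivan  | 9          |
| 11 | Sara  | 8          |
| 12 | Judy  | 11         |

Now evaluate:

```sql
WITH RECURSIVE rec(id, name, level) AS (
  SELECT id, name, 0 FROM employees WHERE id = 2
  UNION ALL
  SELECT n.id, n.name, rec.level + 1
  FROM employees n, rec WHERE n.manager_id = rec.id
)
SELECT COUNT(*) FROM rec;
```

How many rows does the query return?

8

Base: id=2 (Eve) at level 0.
Iteration 1: rows with manager_id in {2} -> Heidi (id 3, level 1).
Iteration 2: rows with manager_id in {3} -> Frank (id 6, level 2).
Iteration 3: rows with manager_id in {6} -> Dave (id 8, level 3).
Iteration 4: rows with manager_id in {8} -> Carol (id 9, level 4), Sara (id 11, level 4).
Iteration 5: rows with manager_id in {9,11} -> Ivan (id 10, level 5), Judy (id 12, level 5).
Iteration 6: no rows with manager_id in {10,12}; recursion stops.
Total rows emitted: 8.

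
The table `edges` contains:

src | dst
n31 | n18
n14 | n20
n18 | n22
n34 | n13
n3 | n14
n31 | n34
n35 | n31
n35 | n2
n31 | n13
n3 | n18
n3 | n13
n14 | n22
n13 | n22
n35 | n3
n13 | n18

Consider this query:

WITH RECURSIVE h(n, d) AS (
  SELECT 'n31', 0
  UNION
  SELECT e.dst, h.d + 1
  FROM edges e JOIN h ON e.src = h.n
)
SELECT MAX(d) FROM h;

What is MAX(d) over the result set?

Base: (n31, d=0).
Iteration 1: edges from {n31} -> (n13, d=1), (n18, d=1), (n34, d=1).
Iteration 2: edges from {n13,n18,n34} -> (n13, d=2), (n18, d=2), (n22, d=2). [UNION drops 1 duplicate row(s)]
Iteration 3: edges from {n13,n18,n22} -> (n18, d=3), (n22, d=3). [UNION drops 1 duplicate row(s)]
Iteration 4: edges from {n18,n22} -> (n22, d=4).
Iteration 5: no outgoing edges from {n22}; recursion stops.
d values: 0, 1, 1, 1, 2, 2, 2, 3, 3, 4; the maximum is 4.

4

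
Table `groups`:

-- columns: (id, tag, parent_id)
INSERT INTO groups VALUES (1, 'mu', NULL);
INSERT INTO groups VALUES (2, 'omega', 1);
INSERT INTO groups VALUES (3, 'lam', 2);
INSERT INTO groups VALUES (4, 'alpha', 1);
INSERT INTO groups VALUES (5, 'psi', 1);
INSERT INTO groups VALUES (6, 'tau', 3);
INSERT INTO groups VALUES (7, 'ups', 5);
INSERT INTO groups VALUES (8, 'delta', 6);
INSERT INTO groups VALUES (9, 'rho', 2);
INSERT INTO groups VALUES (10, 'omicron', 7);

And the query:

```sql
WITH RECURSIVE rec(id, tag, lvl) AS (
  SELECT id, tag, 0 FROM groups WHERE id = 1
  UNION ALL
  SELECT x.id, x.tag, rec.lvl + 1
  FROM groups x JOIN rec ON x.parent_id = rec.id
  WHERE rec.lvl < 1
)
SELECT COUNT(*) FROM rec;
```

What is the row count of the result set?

4

Base: id=1 (mu) at lvl 0.
Iteration 1: rows with parent_id in {1} -> omega (id 2, lvl 1), alpha (id 4, lvl 1), psi (id 5, lvl 1).
Iteration 2: lvl < 1 fails for all current rows; recursion stops.
Total rows emitted: 4.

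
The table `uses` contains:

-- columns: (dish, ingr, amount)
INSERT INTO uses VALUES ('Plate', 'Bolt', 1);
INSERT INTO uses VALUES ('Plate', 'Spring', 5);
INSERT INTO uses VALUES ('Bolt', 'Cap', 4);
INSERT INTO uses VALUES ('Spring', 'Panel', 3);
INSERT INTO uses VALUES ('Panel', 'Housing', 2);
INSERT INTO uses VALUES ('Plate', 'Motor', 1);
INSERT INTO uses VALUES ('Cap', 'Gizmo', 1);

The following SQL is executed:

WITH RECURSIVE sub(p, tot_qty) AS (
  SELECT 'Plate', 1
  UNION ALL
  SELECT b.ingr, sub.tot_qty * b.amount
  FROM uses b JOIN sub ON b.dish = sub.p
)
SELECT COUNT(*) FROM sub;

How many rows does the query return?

Base: (Plate, tot_qty=1).
Iteration 1: components of {Plate} -> Bolt = 1*1 = 1, Motor = 1*1 = 1, Spring = 1*5 = 5.
Iteration 2: components of {Bolt,Motor,Spring} -> Cap = 1*4 = 4, Panel = 5*3 = 15.
Iteration 3: components of {Cap,Panel} -> Gizmo = 4*1 = 4, Housing = 15*2 = 30.
Iteration 4: no further components; recursion stops.
Total rows emitted: 8.

8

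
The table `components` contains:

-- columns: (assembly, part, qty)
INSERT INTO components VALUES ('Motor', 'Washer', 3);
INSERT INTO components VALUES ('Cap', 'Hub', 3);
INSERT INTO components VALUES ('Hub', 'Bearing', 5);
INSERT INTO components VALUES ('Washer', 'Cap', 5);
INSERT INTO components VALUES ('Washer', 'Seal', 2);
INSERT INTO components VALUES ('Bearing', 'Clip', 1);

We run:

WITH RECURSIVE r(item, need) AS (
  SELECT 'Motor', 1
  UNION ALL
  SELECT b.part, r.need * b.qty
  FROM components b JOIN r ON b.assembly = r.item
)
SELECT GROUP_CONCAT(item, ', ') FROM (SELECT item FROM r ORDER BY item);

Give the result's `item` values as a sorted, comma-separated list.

Base: (Motor, need=1).
Iteration 1: components of {Motor} -> Washer = 1*3 = 3.
Iteration 2: components of {Washer} -> Cap = 3*5 = 15, Seal = 3*2 = 6.
Iteration 3: components of {Cap,Seal} -> Hub = 15*3 = 45.
Iteration 4: components of {Hub} -> Bearing = 45*5 = 225.
Iteration 5: components of {Bearing} -> Clip = 225*1 = 225.
Iteration 6: no further components; recursion stops.

Bearing, Cap, Clip, Hub, Motor, Seal, Washer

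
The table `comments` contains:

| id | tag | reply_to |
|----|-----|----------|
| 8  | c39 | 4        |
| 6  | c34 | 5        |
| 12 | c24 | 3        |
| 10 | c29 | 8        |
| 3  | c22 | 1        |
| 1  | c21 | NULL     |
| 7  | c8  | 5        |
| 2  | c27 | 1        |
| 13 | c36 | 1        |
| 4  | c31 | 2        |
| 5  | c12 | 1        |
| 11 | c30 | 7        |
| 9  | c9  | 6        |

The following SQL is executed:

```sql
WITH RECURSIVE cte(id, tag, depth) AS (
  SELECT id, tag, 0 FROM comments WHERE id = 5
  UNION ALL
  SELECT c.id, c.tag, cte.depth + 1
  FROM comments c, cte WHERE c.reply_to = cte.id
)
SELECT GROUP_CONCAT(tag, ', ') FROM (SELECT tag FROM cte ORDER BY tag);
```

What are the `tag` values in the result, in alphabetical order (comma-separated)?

c12, c30, c34, c8, c9

Base: id=5 (c12) at depth 0.
Iteration 1: rows with reply_to in {5} -> c34 (id 6, depth 1), c8 (id 7, depth 1).
Iteration 2: rows with reply_to in {6,7} -> c9 (id 9, depth 2), c30 (id 11, depth 2).
Iteration 3: no rows with reply_to in {9,11}; recursion stops.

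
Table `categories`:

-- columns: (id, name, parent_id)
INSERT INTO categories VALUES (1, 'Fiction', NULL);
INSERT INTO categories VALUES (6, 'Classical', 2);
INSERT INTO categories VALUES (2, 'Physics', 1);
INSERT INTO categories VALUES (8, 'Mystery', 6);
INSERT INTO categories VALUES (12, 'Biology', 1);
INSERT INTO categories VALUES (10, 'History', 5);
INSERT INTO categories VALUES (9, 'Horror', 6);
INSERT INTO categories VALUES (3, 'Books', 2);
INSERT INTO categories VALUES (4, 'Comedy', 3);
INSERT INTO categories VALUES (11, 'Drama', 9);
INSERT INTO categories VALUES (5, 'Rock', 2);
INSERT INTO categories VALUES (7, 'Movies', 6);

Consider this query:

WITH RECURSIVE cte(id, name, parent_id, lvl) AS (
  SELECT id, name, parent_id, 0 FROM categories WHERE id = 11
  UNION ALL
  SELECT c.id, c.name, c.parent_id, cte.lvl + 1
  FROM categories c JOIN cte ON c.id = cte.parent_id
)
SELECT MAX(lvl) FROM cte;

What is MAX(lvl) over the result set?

4

Base: id=11 (Drama), parent_id=9, lvl 0.
Iteration 1: join on id=9 -> Horror (id 9, parent_id=6, lvl 1).
Iteration 2: join on id=6 -> Classical (id 6, parent_id=2, lvl 2).
Iteration 3: join on id=2 -> Physics (id 2, parent_id=1, lvl 3).
Iteration 4: join on id=1 -> Fiction (id 1, parent_id=NULL, lvl 4).
Iteration 5: parent_id is NULL; no match; recursion stops.
lvl values: 0, 1, 2, 3, 4; the maximum is 4.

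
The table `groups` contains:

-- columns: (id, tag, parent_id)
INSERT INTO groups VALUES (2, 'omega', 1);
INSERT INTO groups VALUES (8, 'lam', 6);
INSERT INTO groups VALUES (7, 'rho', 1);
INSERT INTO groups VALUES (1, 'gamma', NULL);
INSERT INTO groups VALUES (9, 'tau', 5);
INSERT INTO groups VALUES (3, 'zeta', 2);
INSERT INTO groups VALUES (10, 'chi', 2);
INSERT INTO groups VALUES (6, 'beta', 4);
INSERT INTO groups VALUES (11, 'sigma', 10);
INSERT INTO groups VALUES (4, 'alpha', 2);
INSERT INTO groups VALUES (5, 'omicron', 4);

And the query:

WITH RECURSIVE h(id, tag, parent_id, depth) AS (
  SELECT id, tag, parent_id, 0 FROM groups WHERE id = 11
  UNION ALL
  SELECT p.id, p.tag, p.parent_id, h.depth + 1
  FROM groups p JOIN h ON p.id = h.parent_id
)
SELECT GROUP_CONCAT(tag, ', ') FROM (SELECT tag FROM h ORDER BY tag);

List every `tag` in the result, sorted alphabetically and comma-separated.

chi, gamma, omega, sigma

Base: id=11 (sigma), parent_id=10, depth 0.
Iteration 1: join on id=10 -> chi (id 10, parent_id=2, depth 1).
Iteration 2: join on id=2 -> omega (id 2, parent_id=1, depth 2).
Iteration 3: join on id=1 -> gamma (id 1, parent_id=NULL, depth 3).
Iteration 4: parent_id is NULL; no match; recursion stops.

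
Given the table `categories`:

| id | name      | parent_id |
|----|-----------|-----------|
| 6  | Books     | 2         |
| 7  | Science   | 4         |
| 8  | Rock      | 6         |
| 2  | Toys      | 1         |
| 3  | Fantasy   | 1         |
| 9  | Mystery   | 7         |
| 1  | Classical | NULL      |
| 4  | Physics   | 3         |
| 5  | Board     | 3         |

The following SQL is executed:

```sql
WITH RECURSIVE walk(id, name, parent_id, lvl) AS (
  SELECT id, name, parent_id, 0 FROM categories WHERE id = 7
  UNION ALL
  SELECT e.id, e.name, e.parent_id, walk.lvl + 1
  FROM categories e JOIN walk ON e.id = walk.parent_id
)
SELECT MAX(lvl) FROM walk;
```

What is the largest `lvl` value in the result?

3

Base: id=7 (Science), parent_id=4, lvl 0.
Iteration 1: join on id=4 -> Physics (id 4, parent_id=3, lvl 1).
Iteration 2: join on id=3 -> Fantasy (id 3, parent_id=1, lvl 2).
Iteration 3: join on id=1 -> Classical (id 1, parent_id=NULL, lvl 3).
Iteration 4: parent_id is NULL; no match; recursion stops.
lvl values: 0, 1, 2, 3; the maximum is 3.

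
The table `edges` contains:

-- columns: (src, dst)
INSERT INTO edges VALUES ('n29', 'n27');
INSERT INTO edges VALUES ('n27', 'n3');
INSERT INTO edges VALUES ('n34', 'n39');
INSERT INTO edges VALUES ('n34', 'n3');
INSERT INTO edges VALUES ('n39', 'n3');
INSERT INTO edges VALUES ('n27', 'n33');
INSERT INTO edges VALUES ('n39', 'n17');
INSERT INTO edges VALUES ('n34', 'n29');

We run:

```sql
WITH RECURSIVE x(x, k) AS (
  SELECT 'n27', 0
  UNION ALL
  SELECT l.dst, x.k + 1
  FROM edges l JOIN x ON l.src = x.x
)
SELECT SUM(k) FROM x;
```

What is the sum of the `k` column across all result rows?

2

Base: (n27, k=0).
Iteration 1: edges from {n27} -> (n3, k=1), (n33, k=1).
Iteration 2: no outgoing edges from {n3,n33}; recursion stops.
SUM(k) = 0 + 1 + 1 = 2.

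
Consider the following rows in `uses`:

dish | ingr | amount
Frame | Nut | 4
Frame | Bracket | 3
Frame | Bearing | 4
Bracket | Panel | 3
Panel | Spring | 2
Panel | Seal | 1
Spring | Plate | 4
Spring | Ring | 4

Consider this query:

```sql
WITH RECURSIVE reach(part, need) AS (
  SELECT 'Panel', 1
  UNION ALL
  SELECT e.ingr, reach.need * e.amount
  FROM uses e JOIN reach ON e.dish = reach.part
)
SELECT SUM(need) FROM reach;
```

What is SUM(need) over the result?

Base: (Panel, need=1).
Iteration 1: components of {Panel} -> Seal = 1*1 = 1, Spring = 1*2 = 2.
Iteration 2: components of {Seal,Spring} -> Plate = 2*4 = 8, Ring = 2*4 = 8.
Iteration 3: no further components; recursion stops.
SUM(need) = 1 + 2 + 1 + 8 + 8 = 20.

20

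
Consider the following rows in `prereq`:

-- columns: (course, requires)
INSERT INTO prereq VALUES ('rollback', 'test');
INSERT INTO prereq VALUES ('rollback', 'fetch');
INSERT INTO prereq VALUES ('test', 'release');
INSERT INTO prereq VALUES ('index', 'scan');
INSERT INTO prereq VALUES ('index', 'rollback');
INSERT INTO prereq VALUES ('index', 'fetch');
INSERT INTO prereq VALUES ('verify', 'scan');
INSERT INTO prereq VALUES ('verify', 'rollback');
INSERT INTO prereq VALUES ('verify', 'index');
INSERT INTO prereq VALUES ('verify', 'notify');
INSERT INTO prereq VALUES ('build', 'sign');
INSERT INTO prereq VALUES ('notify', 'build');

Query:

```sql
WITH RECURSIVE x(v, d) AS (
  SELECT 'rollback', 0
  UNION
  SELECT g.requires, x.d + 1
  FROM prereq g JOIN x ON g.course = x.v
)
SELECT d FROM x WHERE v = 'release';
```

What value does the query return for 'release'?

2

Base: (rollback, d=0).
Iteration 1: edges from {rollback} -> (fetch, d=1), (test, d=1).
Iteration 2: edges from {fetch,test} -> (release, d=2).
Iteration 3: no outgoing edges from {release}; recursion stops.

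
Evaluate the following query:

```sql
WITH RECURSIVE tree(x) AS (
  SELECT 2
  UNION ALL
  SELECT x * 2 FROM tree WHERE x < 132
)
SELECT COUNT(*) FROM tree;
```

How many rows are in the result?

8

Base: x=2.
Iteration 1: 2 < 132 holds -> x = 2 * 2 = 4.
Iteration 2: 4 < 132 holds -> x = 4 * 2 = 8.
Iteration 3: 8 < 132 holds -> x = 8 * 2 = 16.
Iteration 4: 16 < 132 holds -> x = 16 * 2 = 32.
Iteration 5: 32 < 132 holds -> x = 32 * 2 = 64.
Iteration 6: 64 < 132 holds -> x = 64 * 2 = 128.
Iteration 7: 128 < 132 holds -> x = 128 * 2 = 256.
Iteration 8: 256 < 132 fails; recursion stops.
Total rows emitted: 8.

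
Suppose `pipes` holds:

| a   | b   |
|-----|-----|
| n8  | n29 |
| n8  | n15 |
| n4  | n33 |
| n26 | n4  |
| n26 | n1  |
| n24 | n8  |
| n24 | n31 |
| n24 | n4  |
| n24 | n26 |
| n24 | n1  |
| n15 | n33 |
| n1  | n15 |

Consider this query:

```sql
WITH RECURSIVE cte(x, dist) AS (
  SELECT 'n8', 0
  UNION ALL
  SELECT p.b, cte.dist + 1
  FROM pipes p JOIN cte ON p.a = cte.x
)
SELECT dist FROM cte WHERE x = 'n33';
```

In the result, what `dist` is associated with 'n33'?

Base: (n8, dist=0).
Iteration 1: edges from {n8} -> (n15, dist=1), (n29, dist=1).
Iteration 2: edges from {n15,n29} -> (n33, dist=2).
Iteration 3: no outgoing edges from {n33}; recursion stops.

2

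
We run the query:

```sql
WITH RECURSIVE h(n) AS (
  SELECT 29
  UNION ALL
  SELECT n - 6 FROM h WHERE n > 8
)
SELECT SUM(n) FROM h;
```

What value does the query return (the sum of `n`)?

Base: n=29.
Iteration 1: 29 > 8 holds -> n = 29 - 6 = 23.
Iteration 2: 23 > 8 holds -> n = 23 - 6 = 17.
Iteration 3: 17 > 8 holds -> n = 17 - 6 = 11.
Iteration 4: 11 > 8 holds -> n = 11 - 6 = 5.
Iteration 5: 5 > 8 fails; recursion stops.
SUM(n) = 29 + 23 + 17 + 11 + 5 = 85.

85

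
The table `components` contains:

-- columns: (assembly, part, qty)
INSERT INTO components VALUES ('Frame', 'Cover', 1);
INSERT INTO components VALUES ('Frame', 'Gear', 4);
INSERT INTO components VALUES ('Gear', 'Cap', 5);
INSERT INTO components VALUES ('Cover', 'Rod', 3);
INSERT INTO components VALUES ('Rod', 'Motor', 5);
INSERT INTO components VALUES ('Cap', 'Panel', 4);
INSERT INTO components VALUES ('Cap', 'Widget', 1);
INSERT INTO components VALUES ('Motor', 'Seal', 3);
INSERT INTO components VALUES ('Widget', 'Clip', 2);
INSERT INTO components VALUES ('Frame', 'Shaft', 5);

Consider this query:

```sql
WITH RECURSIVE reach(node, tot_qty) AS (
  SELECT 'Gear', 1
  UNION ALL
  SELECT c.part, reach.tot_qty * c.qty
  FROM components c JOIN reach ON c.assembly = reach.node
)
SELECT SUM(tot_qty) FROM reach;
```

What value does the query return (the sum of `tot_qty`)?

41

Base: (Gear, tot_qty=1).
Iteration 1: components of {Gear} -> Cap = 1*5 = 5.
Iteration 2: components of {Cap} -> Panel = 5*4 = 20, Widget = 5*1 = 5.
Iteration 3: components of {Panel,Widget} -> Clip = 5*2 = 10.
Iteration 4: no further components; recursion stops.
SUM(tot_qty) = 1 + 5 + 20 + 5 + 10 = 41.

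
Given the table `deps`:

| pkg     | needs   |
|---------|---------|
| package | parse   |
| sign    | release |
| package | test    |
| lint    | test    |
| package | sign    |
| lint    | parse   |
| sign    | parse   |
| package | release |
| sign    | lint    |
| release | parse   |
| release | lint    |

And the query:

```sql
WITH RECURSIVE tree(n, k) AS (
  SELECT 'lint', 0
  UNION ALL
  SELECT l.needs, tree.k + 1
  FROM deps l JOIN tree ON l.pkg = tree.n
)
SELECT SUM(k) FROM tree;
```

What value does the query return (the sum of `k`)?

Base: (lint, k=0).
Iteration 1: edges from {lint} -> (parse, k=1), (test, k=1).
Iteration 2: no outgoing edges from {parse,test}; recursion stops.
SUM(k) = 0 + 1 + 1 = 2.

2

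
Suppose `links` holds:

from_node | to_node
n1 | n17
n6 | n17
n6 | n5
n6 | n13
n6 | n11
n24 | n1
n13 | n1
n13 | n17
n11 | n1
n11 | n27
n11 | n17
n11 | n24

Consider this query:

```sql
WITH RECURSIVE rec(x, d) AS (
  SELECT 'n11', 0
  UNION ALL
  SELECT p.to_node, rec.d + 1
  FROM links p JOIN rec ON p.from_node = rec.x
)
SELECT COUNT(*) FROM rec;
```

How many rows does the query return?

8

Base: (n11, d=0).
Iteration 1: edges from {n11} -> (n1, d=1), (n17, d=1), (n24, d=1), (n27, d=1).
Iteration 2: edges from {n1,n17,n24,n27} -> (n1, d=2), (n17, d=2).
Iteration 3: edges from {n1,n17} -> (n17, d=3).
Iteration 4: no outgoing edges from {n17}; recursion stops.
Total rows emitted: 8.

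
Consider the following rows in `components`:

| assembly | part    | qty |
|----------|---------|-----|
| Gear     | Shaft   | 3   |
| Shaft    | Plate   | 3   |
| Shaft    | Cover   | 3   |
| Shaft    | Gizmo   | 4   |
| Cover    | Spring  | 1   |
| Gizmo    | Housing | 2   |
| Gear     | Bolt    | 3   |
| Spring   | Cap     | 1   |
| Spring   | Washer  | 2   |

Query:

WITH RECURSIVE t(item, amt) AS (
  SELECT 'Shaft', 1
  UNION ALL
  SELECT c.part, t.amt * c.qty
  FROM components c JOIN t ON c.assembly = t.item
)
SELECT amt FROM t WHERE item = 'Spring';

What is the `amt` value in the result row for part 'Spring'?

Base: (Shaft, amt=1).
Iteration 1: components of {Shaft} -> Cover = 1*3 = 3, Gizmo = 1*4 = 4, Plate = 1*3 = 3.
Iteration 2: components of {Cover,Gizmo,Plate} -> Housing = 4*2 = 8, Spring = 3*1 = 3.
Iteration 3: components of {Housing,Spring} -> Cap = 3*1 = 3, Washer = 3*2 = 6.
Iteration 4: no further components; recursion stops.

3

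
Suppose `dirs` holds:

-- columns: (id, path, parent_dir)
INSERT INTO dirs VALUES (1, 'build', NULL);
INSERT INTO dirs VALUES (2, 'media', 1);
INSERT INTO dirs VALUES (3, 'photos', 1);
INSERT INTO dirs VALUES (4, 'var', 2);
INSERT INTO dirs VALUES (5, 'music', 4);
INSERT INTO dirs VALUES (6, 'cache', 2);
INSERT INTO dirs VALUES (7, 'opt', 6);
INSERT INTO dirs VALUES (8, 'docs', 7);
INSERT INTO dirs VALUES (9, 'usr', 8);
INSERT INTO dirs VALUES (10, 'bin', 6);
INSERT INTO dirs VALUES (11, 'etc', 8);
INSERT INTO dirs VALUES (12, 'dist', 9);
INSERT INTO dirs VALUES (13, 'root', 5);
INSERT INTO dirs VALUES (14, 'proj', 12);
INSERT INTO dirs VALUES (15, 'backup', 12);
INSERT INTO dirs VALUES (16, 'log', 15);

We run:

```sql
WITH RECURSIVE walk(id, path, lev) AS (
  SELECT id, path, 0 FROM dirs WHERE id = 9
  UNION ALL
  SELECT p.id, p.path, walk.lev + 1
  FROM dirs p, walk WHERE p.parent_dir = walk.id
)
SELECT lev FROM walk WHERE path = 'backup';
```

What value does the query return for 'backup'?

2

Base: id=9 (usr) at lev 0.
Iteration 1: rows with parent_dir in {9} -> dist (id 12, lev 1).
Iteration 2: rows with parent_dir in {12} -> proj (id 14, lev 2), backup (id 15, lev 2).
Iteration 3: rows with parent_dir in {14,15} -> log (id 16, lev 3).
Iteration 4: no rows with parent_dir in {16}; recursion stops.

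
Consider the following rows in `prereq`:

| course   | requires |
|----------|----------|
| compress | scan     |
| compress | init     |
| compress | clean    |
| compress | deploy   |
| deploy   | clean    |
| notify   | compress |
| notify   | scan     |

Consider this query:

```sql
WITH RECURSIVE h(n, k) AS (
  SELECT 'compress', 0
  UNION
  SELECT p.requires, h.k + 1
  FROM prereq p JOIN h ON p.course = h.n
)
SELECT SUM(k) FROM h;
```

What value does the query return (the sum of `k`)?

6

Base: (compress, k=0).
Iteration 1: edges from {compress} -> (clean, k=1), (deploy, k=1), (init, k=1), (scan, k=1).
Iteration 2: edges from {clean,deploy,init,scan} -> (clean, k=2).
Iteration 3: no outgoing edges from {clean}; recursion stops.
SUM(k) = 0 + 1 + 1 + 1 + 1 + 2 = 6.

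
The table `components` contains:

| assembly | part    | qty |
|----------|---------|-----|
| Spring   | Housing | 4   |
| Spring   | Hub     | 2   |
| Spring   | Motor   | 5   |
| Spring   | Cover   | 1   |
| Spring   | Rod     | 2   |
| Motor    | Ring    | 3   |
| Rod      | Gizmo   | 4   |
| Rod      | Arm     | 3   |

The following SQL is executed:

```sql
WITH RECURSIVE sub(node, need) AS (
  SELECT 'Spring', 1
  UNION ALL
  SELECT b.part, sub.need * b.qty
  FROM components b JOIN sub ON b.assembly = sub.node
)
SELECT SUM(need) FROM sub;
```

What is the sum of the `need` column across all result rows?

Base: (Spring, need=1).
Iteration 1: components of {Spring} -> Cover = 1*1 = 1, Housing = 1*4 = 4, Hub = 1*2 = 2, Motor = 1*5 = 5, Rod = 1*2 = 2.
Iteration 2: components of {Cover,Housing,Hub,Motor,Rod} -> Arm = 2*3 = 6, Gizmo = 2*4 = 8, Ring = 5*3 = 15.
Iteration 3: no further components; recursion stops.
SUM(need) = 1 + 4 + 2 + 5 + 1 + 2 + 15 + 8 + 6 = 44.

44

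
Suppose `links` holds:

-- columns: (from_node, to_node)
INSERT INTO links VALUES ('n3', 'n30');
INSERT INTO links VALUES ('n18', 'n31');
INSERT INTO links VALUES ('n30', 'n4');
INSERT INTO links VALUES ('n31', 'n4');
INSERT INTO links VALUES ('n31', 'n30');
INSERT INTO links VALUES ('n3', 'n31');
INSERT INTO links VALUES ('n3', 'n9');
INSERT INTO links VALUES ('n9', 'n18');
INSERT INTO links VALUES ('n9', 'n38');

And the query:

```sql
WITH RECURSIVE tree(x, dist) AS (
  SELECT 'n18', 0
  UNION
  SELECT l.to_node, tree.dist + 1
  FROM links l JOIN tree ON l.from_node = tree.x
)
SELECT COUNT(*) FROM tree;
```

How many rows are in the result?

5

Base: (n18, dist=0).
Iteration 1: edges from {n18} -> (n31, dist=1).
Iteration 2: edges from {n31} -> (n30, dist=2), (n4, dist=2).
Iteration 3: edges from {n30,n4} -> (n4, dist=3).
Iteration 4: no outgoing edges from {n4}; recursion stops.
Total rows emitted: 5.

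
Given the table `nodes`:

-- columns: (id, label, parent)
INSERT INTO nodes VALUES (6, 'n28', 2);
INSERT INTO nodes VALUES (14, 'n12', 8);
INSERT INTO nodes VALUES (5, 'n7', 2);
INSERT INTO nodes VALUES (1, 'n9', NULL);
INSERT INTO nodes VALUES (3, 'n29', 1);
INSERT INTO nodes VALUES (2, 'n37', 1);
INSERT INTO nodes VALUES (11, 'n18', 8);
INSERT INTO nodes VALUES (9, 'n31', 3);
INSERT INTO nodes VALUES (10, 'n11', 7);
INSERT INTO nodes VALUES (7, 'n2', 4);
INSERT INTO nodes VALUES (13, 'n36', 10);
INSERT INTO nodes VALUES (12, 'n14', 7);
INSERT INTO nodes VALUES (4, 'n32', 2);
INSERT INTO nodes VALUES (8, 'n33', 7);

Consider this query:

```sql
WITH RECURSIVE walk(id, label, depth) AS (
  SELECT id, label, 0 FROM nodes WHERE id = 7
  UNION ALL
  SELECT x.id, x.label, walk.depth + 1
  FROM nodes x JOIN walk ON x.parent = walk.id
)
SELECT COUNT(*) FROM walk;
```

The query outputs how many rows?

7

Base: id=7 (n2) at depth 0.
Iteration 1: rows with parent in {7} -> n33 (id 8, depth 1), n11 (id 10, depth 1), n14 (id 12, depth 1).
Iteration 2: rows with parent in {8,10,12} -> n18 (id 11, depth 2), n36 (id 13, depth 2), n12 (id 14, depth 2).
Iteration 3: no rows with parent in {11,13,14}; recursion stops.
Total rows emitted: 7.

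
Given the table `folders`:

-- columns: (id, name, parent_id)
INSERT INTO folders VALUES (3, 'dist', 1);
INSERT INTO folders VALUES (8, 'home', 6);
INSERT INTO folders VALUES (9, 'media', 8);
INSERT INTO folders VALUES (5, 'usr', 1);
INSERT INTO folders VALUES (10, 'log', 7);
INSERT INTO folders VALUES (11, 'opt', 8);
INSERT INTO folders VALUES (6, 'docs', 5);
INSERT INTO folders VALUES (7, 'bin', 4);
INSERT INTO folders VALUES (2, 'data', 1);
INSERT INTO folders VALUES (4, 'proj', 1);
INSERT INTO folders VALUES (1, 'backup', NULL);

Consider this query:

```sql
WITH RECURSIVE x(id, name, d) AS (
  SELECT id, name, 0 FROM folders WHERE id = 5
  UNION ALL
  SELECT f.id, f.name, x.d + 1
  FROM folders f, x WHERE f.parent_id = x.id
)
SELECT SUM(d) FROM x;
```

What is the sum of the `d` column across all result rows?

9

Base: id=5 (usr) at d 0.
Iteration 1: rows with parent_id in {5} -> docs (id 6, d 1).
Iteration 2: rows with parent_id in {6} -> home (id 8, d 2).
Iteration 3: rows with parent_id in {8} -> media (id 9, d 3), opt (id 11, d 3).
Iteration 4: no rows with parent_id in {9,11}; recursion stops.
SUM(d) = 0 + 1 + 2 + 3 + 3 = 9.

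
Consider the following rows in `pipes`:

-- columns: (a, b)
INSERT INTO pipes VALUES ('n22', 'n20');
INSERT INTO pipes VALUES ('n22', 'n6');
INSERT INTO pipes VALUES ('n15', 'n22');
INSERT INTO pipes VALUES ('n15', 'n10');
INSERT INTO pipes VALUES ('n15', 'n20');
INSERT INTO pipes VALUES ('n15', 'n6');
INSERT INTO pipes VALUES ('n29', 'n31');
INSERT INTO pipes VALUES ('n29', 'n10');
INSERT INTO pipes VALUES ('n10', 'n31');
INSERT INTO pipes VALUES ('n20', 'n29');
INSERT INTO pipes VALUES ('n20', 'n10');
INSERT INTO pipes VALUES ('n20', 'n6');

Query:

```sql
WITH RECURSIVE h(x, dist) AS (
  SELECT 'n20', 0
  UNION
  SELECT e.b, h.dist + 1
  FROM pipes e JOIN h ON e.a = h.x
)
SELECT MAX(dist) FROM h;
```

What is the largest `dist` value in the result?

Base: (n20, dist=0).
Iteration 1: edges from {n20} -> (n10, dist=1), (n29, dist=1), (n6, dist=1).
Iteration 2: edges from {n10,n29,n6} -> (n10, dist=2), (n31, dist=2). [UNION drops 1 duplicate row(s)]
Iteration 3: edges from {n10,n31} -> (n31, dist=3).
Iteration 4: no outgoing edges from {n31}; recursion stops.
dist values: 0, 1, 1, 1, 2, 2, 3; the maximum is 3.

3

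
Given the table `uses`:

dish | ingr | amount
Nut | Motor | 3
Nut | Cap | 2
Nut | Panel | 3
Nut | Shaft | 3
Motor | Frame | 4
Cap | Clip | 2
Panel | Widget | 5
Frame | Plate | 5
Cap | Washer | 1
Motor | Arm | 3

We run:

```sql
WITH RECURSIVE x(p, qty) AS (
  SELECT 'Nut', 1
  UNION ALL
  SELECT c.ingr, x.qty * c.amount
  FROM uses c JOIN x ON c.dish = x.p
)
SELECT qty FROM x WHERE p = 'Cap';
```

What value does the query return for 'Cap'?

2

Base: (Nut, qty=1).
Iteration 1: components of {Nut} -> Cap = 1*2 = 2, Motor = 1*3 = 3, Panel = 1*3 = 3, Shaft = 1*3 = 3.
Iteration 2: components of {Cap,Motor,Panel,Shaft} -> Arm = 3*3 = 9, Clip = 2*2 = 4, Frame = 3*4 = 12, Washer = 2*1 = 2, Widget = 3*5 = 15.
Iteration 3: components of {Arm,Clip,Frame,Washer,Widget} -> Plate = 12*5 = 60.
Iteration 4: no further components; recursion stops.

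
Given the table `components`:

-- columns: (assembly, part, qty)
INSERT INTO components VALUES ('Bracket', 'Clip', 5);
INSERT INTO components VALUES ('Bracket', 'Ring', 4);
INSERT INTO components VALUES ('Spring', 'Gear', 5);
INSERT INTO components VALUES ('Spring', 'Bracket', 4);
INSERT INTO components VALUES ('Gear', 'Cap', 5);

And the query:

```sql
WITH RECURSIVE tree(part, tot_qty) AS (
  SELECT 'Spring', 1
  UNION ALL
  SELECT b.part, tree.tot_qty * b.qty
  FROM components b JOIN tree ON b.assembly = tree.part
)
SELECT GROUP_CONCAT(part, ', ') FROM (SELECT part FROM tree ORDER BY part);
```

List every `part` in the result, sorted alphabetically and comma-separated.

Bracket, Cap, Clip, Gear, Ring, Spring

Base: (Spring, tot_qty=1).
Iteration 1: components of {Spring} -> Bracket = 1*4 = 4, Gear = 1*5 = 5.
Iteration 2: components of {Bracket,Gear} -> Cap = 5*5 = 25, Clip = 4*5 = 20, Ring = 4*4 = 16.
Iteration 3: no further components; recursion stops.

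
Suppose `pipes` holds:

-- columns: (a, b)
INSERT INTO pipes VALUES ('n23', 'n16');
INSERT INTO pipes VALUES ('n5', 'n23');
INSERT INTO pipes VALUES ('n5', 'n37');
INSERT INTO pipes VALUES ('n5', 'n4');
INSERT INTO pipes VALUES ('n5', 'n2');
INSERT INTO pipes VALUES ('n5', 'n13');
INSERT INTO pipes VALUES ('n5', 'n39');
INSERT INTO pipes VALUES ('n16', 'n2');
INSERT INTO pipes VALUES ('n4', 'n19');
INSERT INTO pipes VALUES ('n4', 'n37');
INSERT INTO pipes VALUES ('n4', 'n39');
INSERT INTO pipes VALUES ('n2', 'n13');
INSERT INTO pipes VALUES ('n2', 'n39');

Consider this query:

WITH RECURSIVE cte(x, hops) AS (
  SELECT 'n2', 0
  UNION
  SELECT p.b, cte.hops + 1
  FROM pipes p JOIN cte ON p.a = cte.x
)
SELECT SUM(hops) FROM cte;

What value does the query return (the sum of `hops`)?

2

Base: (n2, hops=0).
Iteration 1: edges from {n2} -> (n13, hops=1), (n39, hops=1).
Iteration 2: no outgoing edges from {n13,n39}; recursion stops.
SUM(hops) = 0 + 1 + 1 = 2.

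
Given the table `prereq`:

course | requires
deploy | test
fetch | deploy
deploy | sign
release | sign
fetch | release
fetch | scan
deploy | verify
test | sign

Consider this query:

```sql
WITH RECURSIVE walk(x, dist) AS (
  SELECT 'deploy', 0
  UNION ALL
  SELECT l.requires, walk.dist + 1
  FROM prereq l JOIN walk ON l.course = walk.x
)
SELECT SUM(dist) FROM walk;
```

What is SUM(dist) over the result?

5

Base: (deploy, dist=0).
Iteration 1: edges from {deploy} -> (sign, dist=1), (test, dist=1), (verify, dist=1).
Iteration 2: edges from {sign,test,verify} -> (sign, dist=2).
Iteration 3: no outgoing edges from {sign}; recursion stops.
SUM(dist) = 0 + 1 + 1 + 1 + 2 = 5.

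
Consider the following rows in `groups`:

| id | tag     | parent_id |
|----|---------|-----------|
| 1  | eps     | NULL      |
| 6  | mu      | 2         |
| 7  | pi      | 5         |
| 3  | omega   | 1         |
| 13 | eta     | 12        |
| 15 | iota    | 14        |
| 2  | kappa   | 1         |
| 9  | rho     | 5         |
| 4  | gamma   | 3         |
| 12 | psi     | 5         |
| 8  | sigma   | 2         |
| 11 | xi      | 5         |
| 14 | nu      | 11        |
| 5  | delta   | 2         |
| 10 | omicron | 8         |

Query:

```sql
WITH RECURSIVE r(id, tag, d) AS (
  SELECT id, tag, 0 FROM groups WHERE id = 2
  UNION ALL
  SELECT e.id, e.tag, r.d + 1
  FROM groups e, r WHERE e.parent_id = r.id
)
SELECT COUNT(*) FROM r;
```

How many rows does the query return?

Base: id=2 (kappa) at d 0.
Iteration 1: rows with parent_id in {2} -> delta (id 5, d 1), mu (id 6, d 1), sigma (id 8, d 1).
Iteration 2: rows with parent_id in {5,6,8} -> pi (id 7, d 2), rho (id 9, d 2), omicron (id 10, d 2), xi (id 11, d 2), psi (id 12, d 2).
Iteration 3: rows with parent_id in {7,9,10,11,12} -> eta (id 13, d 3), nu (id 14, d 3).
Iteration 4: rows with parent_id in {13,14} -> iota (id 15, d 4).
Iteration 5: no rows with parent_id in {15}; recursion stops.
Total rows emitted: 12.

12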